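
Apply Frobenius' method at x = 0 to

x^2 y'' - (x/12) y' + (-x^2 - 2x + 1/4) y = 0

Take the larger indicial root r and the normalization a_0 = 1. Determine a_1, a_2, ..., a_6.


Write in Frobenius form y'' + (p(x)/x) y' + (q(x)/x^2) y = 0:
  p(x) = -1/12,  q(x) = -x^2 - 2x + 1/4.
Indicial equation: r(r-1) + (-1/12) r + (1/4) = 0 -> roots r_1 = 3/4, r_2 = 1/3.
Take r = r_1 = 3/4. Let y(x) = x^r sum_{n>=0} a_n x^n with a_0 = 1.
Substitute y = x^r sum a_n x^n and match x^{r+n}. The recurrence is
  D(n) a_n - 2 a_{n-1} - 1 a_{n-2} = 0,  where D(n) = (r+n)(r+n-1) + (-1/12)(r+n) + (1/4).
  a_n = [2 a_{n-1} + 1 a_{n-2}] / D(n).
Since the indicial polynomial factors as (r - r_1)(r - r_2), D(n) = (r_1 + n - r_1)(r_1 + n - r_2) = n(n + 5/12).
Evaluating step by step (a_0 = 1):
  n = 1: D(1) = 1(1 + 5/12) = 17/12; numerator = 2(1) = 2; a_1 = (2)/(17/12) = 24/17
  n = 2: D(2) = 2(2 + 5/12) = 29/6; numerator = 2(24/17) + 1(1) = 65/17; a_2 = (65/17)/(29/6) = 390/493
  n = 3: D(3) = 3(3 + 5/12) = 41/4; numerator = 2(390/493) + 1(24/17) = 1476/493; a_3 = (1476/493)/(41/4) = 144/493
  n = 4: D(4) = 4(4 + 5/12) = 53/3; numerator = 2(144/493) + 1(390/493) = 678/493; a_4 = (678/493)/(53/3) = 2034/26129
  n = 5: D(5) = 5(5 + 5/12) = 325/12; numerator = 2(2034/26129) + 1(144/493) = 11700/26129; a_5 = (11700/26129)/(325/12) = 432/26129
  n = 6: D(6) = 6(6 + 5/12) = 77/2; numerator = 2(432/26129) + 1(2034/26129) = 2898/26129; a_6 = (2898/26129)/(77/2) = 828/287419

r = 3/4; a_0 = 1; a_1 = 24/17; a_2 = 390/493; a_3 = 144/493; a_4 = 2034/26129; a_5 = 432/26129; a_6 = 828/287419


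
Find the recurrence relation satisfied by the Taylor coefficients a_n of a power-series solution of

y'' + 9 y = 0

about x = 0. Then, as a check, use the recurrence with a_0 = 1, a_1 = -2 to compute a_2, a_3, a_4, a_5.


Substitute y = sum_n a_n x^n into y'' + (const) y = 0.
y''(x) = sum_{n>=0} (n+2)(n+1) a_{n+2} x^n.
The ODE becomes sum_n [(n+2)(n+1) a_{n+2} + 9 a_n] x^n = 0.
Setting each coefficient to zero gives the recurrence:
  (n+2)(n+1) a_{n+2} + 9 a_n = 0,
  a_{n+2} = -9 / ((n+1)(n+2)) a_n.

Check with a_0 = 1, a_1 = -2 (apply the recurrence for n = 0, 1, 2, 3): a_0 = 1, a_1 = -2, a_2 = -9/2, a_3 = 3, a_4 = 27/8, a_5 = -27/20.

a_{n+2} = -9/((n+1)(n+2)) * a_n; check: a_0 = 1, a_1 = -2, a_2 = -9/2, a_3 = 3, a_4 = 27/8, a_5 = -27/20


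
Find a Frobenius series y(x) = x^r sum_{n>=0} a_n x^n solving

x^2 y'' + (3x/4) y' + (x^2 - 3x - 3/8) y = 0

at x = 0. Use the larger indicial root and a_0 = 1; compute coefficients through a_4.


Write in Frobenius form y'' + (p(x)/x) y' + (q(x)/x^2) y = 0:
  p(x) = 3/4,  q(x) = x^2 - 3x - 3/8.
Indicial equation: r(r-1) + (3/4) r + (-3/8) = 0 -> roots r_1 = 3/4, r_2 = -1/2.
Take r = r_1 = 3/4. Let y(x) = x^r sum_{n>=0} a_n x^n with a_0 = 1.
Substitute y = x^r sum a_n x^n and match x^{r+n}. The recurrence is
  D(n) a_n - 3 a_{n-1} + 1 a_{n-2} = 0,  where D(n) = (r+n)(r+n-1) + (3/4)(r+n) + (-3/8).
  a_n = [3 a_{n-1} - 1 a_{n-2}] / D(n).
Since the indicial polynomial factors as (r - r_1)(r - r_2), D(n) = (r_1 + n - r_1)(r_1 + n - r_2) = n(n + 5/4).
Evaluating step by step (a_0 = 1):
  n = 1: D(1) = 1(1 + 5/4) = 9/4; numerator = 3(1) = 3; a_1 = (3)/(9/4) = 4/3
  n = 2: D(2) = 2(2 + 5/4) = 13/2; numerator = 3(4/3) - 1(1) = 3; a_2 = (3)/(13/2) = 6/13
  n = 3: D(3) = 3(3 + 5/4) = 51/4; numerator = 3(6/13) - 1(4/3) = 2/39; a_3 = (2/39)/(51/4) = 8/1989
  n = 4: D(4) = 4(4 + 5/4) = 21; numerator = 3(8/1989) - 1(6/13) = -298/663; a_4 = (-298/663)/(21) = -298/13923

r = 3/4; a_0 = 1; a_1 = 4/3; a_2 = 6/13; a_3 = 8/1989; a_4 = -298/13923


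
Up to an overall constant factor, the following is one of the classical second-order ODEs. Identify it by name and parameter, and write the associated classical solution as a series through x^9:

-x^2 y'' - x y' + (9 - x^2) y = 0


All three coefficients share the factor -1; dividing through by -1 gives  x^2 y'' + x y' + (x^2 - 9) y = 0.
This matches the Bessel equation x^2 y'' + x y' + (x^2 - nu^2) y = 0 with nu^2 = 9, so nu = 3; the solution bounded at x = 0 is J_3(x).
Frobenius at x = 0: indicial roots ±nu; for r = nu the recurrence k(k + 2nu) c_k = -c_{k-2} gives the standard series J_nu(x) = sum_{k>=0} (-1)^k / (k! (k+nu)!) (x/2)^(2k+nu). Evaluate the first 4 terms:
  k = 0: (-1)^0 / (0! * 3! * 2^3) x^3 = 1/(1*6*8) x^3 = (1/48) x^3
  k = 1: (-1)^1 / (1! * 4! * 2^5) x^5 = -1/(1*24*32) x^5 = (-1/768) x^5
  k = 2: (-1)^2 / (2! * 5! * 2^7) x^7 = 1/(2*120*128) x^7 = (1/30720) x^7
  k = 3: (-1)^3 / (3! * 6! * 2^9) x^9 = -1/(6*720*512) x^9 = (-1/2211840) x^9
Hence J_3(x) = -x^9/2211840 + x^7/30720 - x^5/768 + x^3/48 + ....

J_3(x); series = -x^9/2211840 + x^7/30720 - x^5/768 + x^3/48


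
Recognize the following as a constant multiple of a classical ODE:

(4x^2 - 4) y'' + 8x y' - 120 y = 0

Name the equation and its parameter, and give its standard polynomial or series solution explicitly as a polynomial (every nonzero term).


All three coefficients share the factor -4; dividing through by -4 gives  (1 - x^2) y'' - 2x y' + 30 y = 0.
This matches the Legendre equation (1 - x^2) y'' - 2x y' + n(n+1) y = 0 (note the -2x y' term) with n(n+1) = 30, so n = 5; the polynomial solution is P_5(x).
With y = sum_k a_k x^k, matching x^k gives (k+2)(k+1) a_{k+2} = [k(k+1) - n(n+1)] a_k = (k - 5)(k + 6) a_k. The right side vanishes at k = 5, so the series with the parity of 5 terminates at degree 5.
Standard normalization (P_n(1) = 1): leading coefficient (2n)!/(2^n (n!)^2) = 3628800/(32*14400) = 63/8, so a_5 = 63/8. Work downward with a_k = (k+1)(k+2) a_{k+2} / ((k - 5)(k + 6)):
  a_3 = (4)(5)(63/8) / ((3 - 5)(3 + 6)) = (315/2)/(-18) = -35/4
  a_1 = (2)(3)(-35/4) / ((1 - 5)(1 + 6)) = (-105/2)/(-28) = 15/8
Hence P_5(x) = 63 x^5/8 - 35 x^3/4 + 15 x/8.

P_5(x); series = 63 x^5/8 - 35 x^3/4 + 15 x/8


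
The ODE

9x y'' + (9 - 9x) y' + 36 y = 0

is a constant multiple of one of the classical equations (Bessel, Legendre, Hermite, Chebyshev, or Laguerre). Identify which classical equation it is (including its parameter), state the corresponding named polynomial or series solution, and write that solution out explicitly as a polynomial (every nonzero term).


All three coefficients share the factor 9; dividing through by 9 gives  x y'' + (1 - x) y' + 4 y = 0.
This matches the Laguerre equation x y'' + (1 - x) y' + n y = 0 with n = 4; the polynomial solution is L_4(x).
With y = sum_k a_k x^k, matching x^k gives (k+1)k a_{k+1} + (k+1) a_{k+1} - k a_k + n a_k = 0, i.e. (k+1)^2 a_{k+1} = (k - n) a_k = (k - 4) a_k. The right side vanishes at k = 4, so the series terminates at degree 4.
Standard normalization L_n(0) = 1 gives a_0 = 1. Work upward with a_{k+1} = (k - 4) a_k / (k+1)^2:
  a_1 = (0 - 4)(1) / 1^2 = -4/1 = -4
  a_2 = (1 - 4)(-4) / 2^2 = 12/4 = 3
  a_3 = (2 - 4)(3) / 3^2 = -6/9 = -2/3
  a_4 = (3 - 4)(-2/3) / 4^2 = (2/3)/16 = 1/24
Hence L_4(x) = x^4/24 - 2 x^3/3 + 3 x^2 - 4 x + 1.

L_4(x); series = x^4/24 - 2 x^3/3 + 3 x^2 - 4 x + 1


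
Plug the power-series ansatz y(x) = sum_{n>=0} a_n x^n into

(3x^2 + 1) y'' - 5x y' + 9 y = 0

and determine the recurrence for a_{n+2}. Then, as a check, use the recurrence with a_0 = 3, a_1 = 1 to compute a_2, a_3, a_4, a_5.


Substitute y = sum_n a_n x^n.
(1 + 3 x^2) y'' contributes (n+2)(n+1) a_{n+2} + 3 n(n-1) a_n at x^n.
-5 x y'(x) contributes -5 n a_n at x^n.
9 y(x) contributes 9 a_n at x^n.
Matching x^n: (n+2)(n+1) a_{n+2} + (3 n(n-1) - 5 n + 9) a_n = 0.
Thus a_{n+2} = (-3 n(n-1) + 5 n - 9) / ((n+1)(n+2)) * a_n.

Check with a_0 = 3, a_1 = 1 (apply the recurrence for n = 0, 1, 2, 3): a_0 = 3, a_1 = 1, a_2 = -27/2, a_3 = -2/3, a_4 = 45/8, a_5 = 2/5.

a_(n+2) = (-3 n(n-1) + 5 n - 9) / ((n+1)(n+2)) * a_n; check: a_0 = 3, a_1 = 1, a_2 = -27/2, a_3 = -2/3, a_4 = 45/8, a_5 = 2/5


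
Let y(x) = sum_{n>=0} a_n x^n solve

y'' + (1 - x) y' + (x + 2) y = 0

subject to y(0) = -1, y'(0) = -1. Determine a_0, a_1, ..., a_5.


Ansatz: y(x) = sum_{n>=0} a_n x^n, so y'(x) = sum_{n>=1} n a_n x^(n-1) and y''(x) = sum_{n>=2} n(n-1) a_n x^(n-2).
Substitute into P(x) y'' + Q(x) y' + R(x) y = 0 with P(x) = 1, Q(x) = 1 - x, R(x) = x + 2, and match powers of x.
Initial conditions: a_0 = -1, a_1 = -1.
Setting the coefficient of each power of x to zero and solving order by order (substituting the coefficients already found):
  x^0: 2 a_2 + a_1 + 2 a_0 = 0  ->  2 a_2 = -a_1 - 2 a_0 = 3  ->  a_2 = 3/2
  x^1: 6 a_3 + 2 a_2 + a_1 + a_0 = 0  ->  6 a_3 = -2 a_2 - a_1 - a_0 = -1  ->  a_3 = -1/6
  x^2: 12 a_4 + 3 a_3 + a_1 = 0  ->  12 a_4 = -3 a_3 - a_1 = 3/2  ->  a_4 = 1/8
  x^3: 20 a_5 + 4 a_4 - a_3 + a_2 = 0  ->  20 a_5 = -4 a_4 + a_3 - a_2 = -13/6  ->  a_5 = -13/120
Truncated series: y(x) = -1 - x + (3/2) x^2 - (1/6) x^3 + (1/8) x^4 - (13/120) x^5 + O(x^6).

a_0 = -1; a_1 = -1; a_2 = 3/2; a_3 = -1/6; a_4 = 1/8; a_5 = -13/120


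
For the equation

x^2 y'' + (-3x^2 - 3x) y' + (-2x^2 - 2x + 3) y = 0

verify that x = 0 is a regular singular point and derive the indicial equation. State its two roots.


Divide by x^2 to reach normal form y'' + P_1(x) y' + P_2(x) y = 0 with P_1(x) = -3 - 3/x and P_2(x) = -2 - 2/x + 3/x^2.
x = 0 is a singular point because the y'-coefficient -3 - 3/x has a pole at x = 0 and the y-coefficient -2 - 2/x + 3/x^2 has a pole at x = 0.
It is a regular singular point because x P_1(x) = p(x) = -3x - 3 and x^2 P_2(x) = q(x) = -2x^2 - 2x + 3 are polynomials, hence analytic at x = 0.
p(0) = -3,  q(0) = 3.
Indicial equation: r(r-1) + p(0) r + q(0) = 0, i.e. r^2 + (p(0) - 1) r + q(0) = 0, i.e. r^2 - 4 r + 3 = 0.
Discriminant: (-4)^2 - 4(3) = 4, so r = (4 ± 2)/2.
Solving: r_1 = 3, r_2 = 1.

indicial: r^2 - 4 r + 3 = 0; roots r_1 = 3, r_2 = 1


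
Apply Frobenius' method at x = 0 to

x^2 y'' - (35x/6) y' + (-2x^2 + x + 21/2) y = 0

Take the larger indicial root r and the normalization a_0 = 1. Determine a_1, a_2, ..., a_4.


Write in Frobenius form y'' + (p(x)/x) y' + (q(x)/x^2) y = 0:
  p(x) = -35/6,  q(x) = -2x^2 + x + 21/2.
Indicial equation: r(r-1) + (-35/6) r + (21/2) = 0 -> roots r_1 = 9/2, r_2 = 7/3.
Take r = r_1 = 9/2. Let y(x) = x^r sum_{n>=0} a_n x^n with a_0 = 1.
Substitute y = x^r sum a_n x^n and match x^{r+n}. The recurrence is
  D(n) a_n + 1 a_{n-1} - 2 a_{n-2} = 0,  where D(n) = (r+n)(r+n-1) + (-35/6)(r+n) + (21/2).
  a_n = [-1 a_{n-1} + 2 a_{n-2}] / D(n).
Since the indicial polynomial factors as (r - r_1)(r - r_2), D(n) = (r_1 + n - r_1)(r_1 + n - r_2) = n(n + 13/6).
Evaluating step by step (a_0 = 1):
  n = 1: D(1) = 1(1 + 13/6) = 19/6; numerator = -1(1) = -1; a_1 = (-1)/(19/6) = -6/19
  n = 2: D(2) = 2(2 + 13/6) = 25/3; numerator = -1(-6/19) + 2(1) = 44/19; a_2 = (44/19)/(25/3) = 132/475
  n = 3: D(3) = 3(3 + 13/6) = 31/2; numerator = -1(132/475) + 2(-6/19) = -432/475; a_3 = (-432/475)/(31/2) = -864/14725
  n = 4: D(4) = 4(4 + 13/6) = 74/3; numerator = -1(-864/14725) + 2(132/475) = 9048/14725; a_4 = (9048/14725)/(74/3) = 13572/544825

r = 9/2; a_0 = 1; a_1 = -6/19; a_2 = 132/475; a_3 = -864/14725; a_4 = 13572/544825


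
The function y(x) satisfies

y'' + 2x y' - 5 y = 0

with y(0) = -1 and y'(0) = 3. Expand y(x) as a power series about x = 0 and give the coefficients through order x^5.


Ansatz: y(x) = sum_{n>=0} a_n x^n, so y'(x) = sum_{n>=1} n a_n x^(n-1) and y''(x) = sum_{n>=2} n(n-1) a_n x^(n-2).
Substitute into P(x) y'' + Q(x) y' + R(x) y = 0 with P(x) = 1, Q(x) = 2x, R(x) = -5, and match powers of x.
Initial conditions: a_0 = -1, a_1 = 3.
Setting the coefficient of each power of x to zero and solving order by order (substituting the coefficients already found):
  x^0: 2 a_2 - 5 a_0 = 0  ->  2 a_2 = 5 a_0 = -5  ->  a_2 = -5/2
  x^1: 6 a_3 - 3 a_1 = 0  ->  6 a_3 = 3 a_1 = 9  ->  a_3 = 3/2
  x^2: 12 a_4 - a_2 = 0  ->  12 a_4 = a_2 = -5/2  ->  a_4 = -5/24
  x^3: 20 a_5 + a_3 = 0  ->  20 a_5 = -a_3 = -3/2  ->  a_5 = -3/40
Truncated series: y(x) = -1 + 3 x - (5/2) x^2 + (3/2) x^3 - (5/24) x^4 - (3/40) x^5 + O(x^6).

a_0 = -1; a_1 = 3; a_2 = -5/2; a_3 = 3/2; a_4 = -5/24; a_5 = -3/40


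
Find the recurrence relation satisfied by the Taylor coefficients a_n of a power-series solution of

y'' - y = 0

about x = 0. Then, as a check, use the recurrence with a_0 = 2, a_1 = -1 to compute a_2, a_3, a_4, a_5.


Substitute y = sum_n a_n x^n into y'' + (const) y = 0.
y''(x) = sum_{n>=0} (n+2)(n+1) a_{n+2} x^n.
The ODE becomes sum_n [(n+2)(n+1) a_{n+2} - 1 a_n] x^n = 0.
Setting each coefficient to zero gives the recurrence:
  (n+2)(n+1) a_{n+2} - 1 a_n = 0,
  a_{n+2} = 1 / ((n+1)(n+2)) a_n.

Check with a_0 = 2, a_1 = -1 (apply the recurrence for n = 0, 1, 2, 3): a_0 = 2, a_1 = -1, a_2 = 1, a_3 = -1/6, a_4 = 1/12, a_5 = -1/120.

a_{n+2} = 1/((n+1)(n+2)) * a_n; check: a_0 = 2, a_1 = -1, a_2 = 1, a_3 = -1/6, a_4 = 1/12, a_5 = -1/120


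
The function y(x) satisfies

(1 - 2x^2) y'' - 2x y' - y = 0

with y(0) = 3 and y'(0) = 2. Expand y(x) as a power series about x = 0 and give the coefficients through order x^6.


Ansatz: y(x) = sum_{n>=0} a_n x^n, so y'(x) = sum_{n>=1} n a_n x^(n-1) and y''(x) = sum_{n>=2} n(n-1) a_n x^(n-2).
Substitute into P(x) y'' + Q(x) y' + R(x) y = 0 with P(x) = 1 - 2x^2, Q(x) = -2x, R(x) = -1, and match powers of x.
Initial conditions: a_0 = 3, a_1 = 2.
Setting the coefficient of each power of x to zero and solving order by order (substituting the coefficients already found):
  x^0: 2 a_2 - a_0 = 0  ->  2 a_2 = a_0 = 3  ->  a_2 = 3/2
  x^1: 6 a_3 - 3 a_1 = 0  ->  6 a_3 = 3 a_1 = 6  ->  a_3 = 1
  x^2: 12 a_4 - 9 a_2 = 0  ->  12 a_4 = 9 a_2 = 27/2  ->  a_4 = 9/8
  x^3: 20 a_5 - 19 a_3 = 0  ->  20 a_5 = 19 a_3 = 19  ->  a_5 = 19/20
  x^4: 30 a_6 - 33 a_4 = 0  ->  30 a_6 = 33 a_4 = 297/8  ->  a_6 = 99/80
Truncated series: y(x) = 3 + 2 x + (3/2) x^2 + x^3 + (9/8) x^4 + (19/20) x^5 + (99/80) x^6 + O(x^7).

a_0 = 3; a_1 = 2; a_2 = 3/2; a_3 = 1; a_4 = 9/8; a_5 = 19/20; a_6 = 99/80


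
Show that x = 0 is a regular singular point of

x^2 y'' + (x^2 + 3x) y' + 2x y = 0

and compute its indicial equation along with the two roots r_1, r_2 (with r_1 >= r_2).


Divide by x^2 to reach normal form y'' + P_1(x) y' + P_2(x) y = 0 with P_1(x) = 1 + 3/x and P_2(x) = 2/x.
x = 0 is a singular point because the y'-coefficient 1 + 3/x has a pole at x = 0 and the y-coefficient 2/x has a pole at x = 0.
It is a regular singular point because x P_1(x) = p(x) = x + 3 and x^2 P_2(x) = q(x) = 2x are polynomials, hence analytic at x = 0.
p(0) = 3,  q(0) = 0.
Indicial equation: r(r-1) + p(0) r + q(0) = 0, i.e. r^2 + (p(0) - 1) r + q(0) = 0, i.e. r^2 + 2 r = 0.
Discriminant: (2)^2 - 4(0) = 4, so r = (-2 ± 2)/2.
Solving: r_1 = 0, r_2 = -2.

indicial: r^2 + 2 r = 0; roots r_1 = 0, r_2 = -2


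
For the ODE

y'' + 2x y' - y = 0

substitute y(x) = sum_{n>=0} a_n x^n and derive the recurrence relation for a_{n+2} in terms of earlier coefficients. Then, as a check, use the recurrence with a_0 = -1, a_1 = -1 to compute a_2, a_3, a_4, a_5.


Substitute y = sum_n a_n x^n.
y''(x) has coefficient (n+2)(n+1) a_{n+2} at x^n;
2 x y'(x) has coefficient 2 n a_n at x^n (shift);
-y(x) has coefficient -1 a_n at x^n.
Matching x^n: (n+2)(n+1) a_{n+2} + (2n - 1) a_n = 0.
Thus a_{n+2} = (-2n + 1) / ((n+1)(n+2)) * a_n.

Check with a_0 = -1, a_1 = -1 (apply the recurrence for n = 0, 1, 2, 3): a_0 = -1, a_1 = -1, a_2 = -1/2, a_3 = 1/6, a_4 = 1/8, a_5 = -1/24.

a_(n+2) = (-2n + 1) / ((n+1)(n+2)) * a_n; check: a_0 = -1, a_1 = -1, a_2 = -1/2, a_3 = 1/6, a_4 = 1/8, a_5 = -1/24


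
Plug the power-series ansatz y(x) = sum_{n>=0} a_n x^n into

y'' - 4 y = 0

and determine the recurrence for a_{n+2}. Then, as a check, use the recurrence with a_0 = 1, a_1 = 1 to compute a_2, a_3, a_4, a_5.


Substitute y = sum_n a_n x^n into y'' + (const) y = 0.
y''(x) = sum_{n>=0} (n+2)(n+1) a_{n+2} x^n.
The ODE becomes sum_n [(n+2)(n+1) a_{n+2} - 4 a_n] x^n = 0.
Setting each coefficient to zero gives the recurrence:
  (n+2)(n+1) a_{n+2} - 4 a_n = 0,
  a_{n+2} = 4 / ((n+1)(n+2)) a_n.

Check with a_0 = 1, a_1 = 1 (apply the recurrence for n = 0, 1, 2, 3): a_0 = 1, a_1 = 1, a_2 = 2, a_3 = 2/3, a_4 = 2/3, a_5 = 2/15.

a_{n+2} = 4/((n+1)(n+2)) * a_n; check: a_0 = 1, a_1 = 1, a_2 = 2, a_3 = 2/3, a_4 = 2/3, a_5 = 2/15


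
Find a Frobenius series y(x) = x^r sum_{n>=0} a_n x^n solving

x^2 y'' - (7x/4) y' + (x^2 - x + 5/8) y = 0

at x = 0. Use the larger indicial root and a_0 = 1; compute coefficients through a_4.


Write in Frobenius form y'' + (p(x)/x) y' + (q(x)/x^2) y = 0:
  p(x) = -7/4,  q(x) = x^2 - x + 5/8.
Indicial equation: r(r-1) + (-7/4) r + (5/8) = 0 -> roots r_1 = 5/2, r_2 = 1/4.
Take r = r_1 = 5/2. Let y(x) = x^r sum_{n>=0} a_n x^n with a_0 = 1.
Substitute y = x^r sum a_n x^n and match x^{r+n}. The recurrence is
  D(n) a_n - 1 a_{n-1} + 1 a_{n-2} = 0,  where D(n) = (r+n)(r+n-1) + (-7/4)(r+n) + (5/8).
  a_n = [1 a_{n-1} - 1 a_{n-2}] / D(n).
Since the indicial polynomial factors as (r - r_1)(r - r_2), D(n) = (r_1 + n - r_1)(r_1 + n - r_2) = n(n + 9/4).
Evaluating step by step (a_0 = 1):
  n = 1: D(1) = 1(1 + 9/4) = 13/4; numerator = 1(1) = 1; a_1 = (1)/(13/4) = 4/13
  n = 2: D(2) = 2(2 + 9/4) = 17/2; numerator = 1(4/13) - 1(1) = -9/13; a_2 = (-9/13)/(17/2) = -18/221
  n = 3: D(3) = 3(3 + 9/4) = 63/4; numerator = 1(-18/221) - 1(4/13) = -86/221; a_3 = (-86/221)/(63/4) = -344/13923
  n = 4: D(4) = 4(4 + 9/4) = 25; numerator = 1(-344/13923) - 1(-18/221) = 790/13923; a_4 = (790/13923)/(25) = 158/69615

r = 5/2; a_0 = 1; a_1 = 4/13; a_2 = -18/221; a_3 = -344/13923; a_4 = 158/69615


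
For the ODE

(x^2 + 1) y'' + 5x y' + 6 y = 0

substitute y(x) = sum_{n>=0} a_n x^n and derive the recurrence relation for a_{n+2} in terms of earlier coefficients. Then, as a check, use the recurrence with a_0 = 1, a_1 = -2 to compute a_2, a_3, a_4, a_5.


Substitute y = sum_n a_n x^n.
(1 + 1 x^2) y'' contributes (n+2)(n+1) a_{n+2} + n(n-1) a_n at x^n.
5 x y'(x) contributes 5 n a_n at x^n.
6 y(x) contributes 6 a_n at x^n.
Matching x^n: (n+2)(n+1) a_{n+2} + (n(n-1) + 5 n + 6) a_n = 0.
Thus a_{n+2} = (-n(n-1) - 5 n - 6) / ((n+1)(n+2)) * a_n.

Check with a_0 = 1, a_1 = -2 (apply the recurrence for n = 0, 1, 2, 3): a_0 = 1, a_1 = -2, a_2 = -3, a_3 = 11/3, a_4 = 9/2, a_5 = -99/20.

a_(n+2) = (-n(n-1) - 5 n - 6) / ((n+1)(n+2)) * a_n; check: a_0 = 1, a_1 = -2, a_2 = -3, a_3 = 11/3, a_4 = 9/2, a_5 = -99/20


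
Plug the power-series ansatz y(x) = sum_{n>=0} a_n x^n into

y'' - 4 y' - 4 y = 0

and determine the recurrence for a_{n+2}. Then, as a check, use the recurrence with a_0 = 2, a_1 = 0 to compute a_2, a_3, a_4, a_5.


Substitute y = sum_n a_n x^n.
y''(x) has coefficient (n+2)(n+1) a_{n+2} at x^n;
-4 y'(x) has coefficient -4 (n+1) a_{n+1} at x^n;
-4 y(x) has coefficient -4 a_n at x^n.
Matching x^n: (n+2)(n+1) a_{n+2} - 4 (n+1) a_{n+1} - 4 a_n = 0.
Thus a_{n+2} = [4 (n+1) a_{n+1} + 4 a_n] / ((n+1)(n+2)).

Check with a_0 = 2, a_1 = 0 (apply the recurrence for n = 0, 1, 2, 3): a_0 = 2, a_1 = 0, a_2 = 4, a_3 = 16/3, a_4 = 20/3, a_5 = 32/5.

a_(n+2) = [4 (n+1) a_(n+1) + 4 a_n] / ((n+1)(n+2)); check: a_0 = 2, a_1 = 0, a_2 = 4, a_3 = 16/3, a_4 = 20/3, a_5 = 32/5


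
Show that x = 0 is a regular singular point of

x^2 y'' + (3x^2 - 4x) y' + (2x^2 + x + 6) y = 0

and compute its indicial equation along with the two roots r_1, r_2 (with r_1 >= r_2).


Divide by x^2 to reach normal form y'' + P_1(x) y' + P_2(x) y = 0 with P_1(x) = 3 - 4/x and P_2(x) = 2 + 1/x + 6/x^2.
x = 0 is a singular point because the y'-coefficient 3 - 4/x has a pole at x = 0 and the y-coefficient 2 + 1/x + 6/x^2 has a pole at x = 0.
It is a regular singular point because x P_1(x) = p(x) = 3x - 4 and x^2 P_2(x) = q(x) = 2x^2 + x + 6 are polynomials, hence analytic at x = 0.
p(0) = -4,  q(0) = 6.
Indicial equation: r(r-1) + p(0) r + q(0) = 0, i.e. r^2 + (p(0) - 1) r + q(0) = 0, i.e. r^2 - 5 r + 6 = 0.
Discriminant: (-5)^2 - 4(6) = 1, so r = (5 ± 1)/2.
Solving: r_1 = 3, r_2 = 2.

indicial: r^2 - 5 r + 6 = 0; roots r_1 = 3, r_2 = 2


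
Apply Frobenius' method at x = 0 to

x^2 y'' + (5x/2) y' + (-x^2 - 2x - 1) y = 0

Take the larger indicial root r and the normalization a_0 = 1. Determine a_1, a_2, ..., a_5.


Write in Frobenius form y'' + (p(x)/x) y' + (q(x)/x^2) y = 0:
  p(x) = 5/2,  q(x) = -x^2 - 2x - 1.
Indicial equation: r(r-1) + (5/2) r + (-1) = 0 -> roots r_1 = 1/2, r_2 = -2.
Take r = r_1 = 1/2. Let y(x) = x^r sum_{n>=0} a_n x^n with a_0 = 1.
Substitute y = x^r sum a_n x^n and match x^{r+n}. The recurrence is
  D(n) a_n - 2 a_{n-1} - 1 a_{n-2} = 0,  where D(n) = (r+n)(r+n-1) + (5/2)(r+n) + (-1).
  a_n = [2 a_{n-1} + 1 a_{n-2}] / D(n).
Since the indicial polynomial factors as (r - r_1)(r - r_2), D(n) = (r_1 + n - r_1)(r_1 + n - r_2) = n(n + 5/2).
Evaluating step by step (a_0 = 1):
  n = 1: D(1) = 1(1 + 5/2) = 7/2; numerator = 2(1) = 2; a_1 = (2)/(7/2) = 4/7
  n = 2: D(2) = 2(2 + 5/2) = 9; numerator = 2(4/7) + 1(1) = 15/7; a_2 = (15/7)/(9) = 5/21
  n = 3: D(3) = 3(3 + 5/2) = 33/2; numerator = 2(5/21) + 1(4/7) = 22/21; a_3 = (22/21)/(33/2) = 4/63
  n = 4: D(4) = 4(4 + 5/2) = 26; numerator = 2(4/63) + 1(5/21) = 23/63; a_4 = (23/63)/(26) = 23/1638
  n = 5: D(5) = 5(5 + 5/2) = 75/2; numerator = 2(23/1638) + 1(4/63) = 25/273; a_5 = (25/273)/(75/2) = 2/819

r = 1/2; a_0 = 1; a_1 = 4/7; a_2 = 5/21; a_3 = 4/63; a_4 = 23/1638; a_5 = 2/819


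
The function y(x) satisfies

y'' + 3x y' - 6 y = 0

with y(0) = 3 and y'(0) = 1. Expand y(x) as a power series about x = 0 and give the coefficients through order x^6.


Ansatz: y(x) = sum_{n>=0} a_n x^n, so y'(x) = sum_{n>=1} n a_n x^(n-1) and y''(x) = sum_{n>=2} n(n-1) a_n x^(n-2).
Substitute into P(x) y'' + Q(x) y' + R(x) y = 0 with P(x) = 1, Q(x) = 3x, R(x) = -6, and match powers of x.
Initial conditions: a_0 = 3, a_1 = 1.
Setting the coefficient of each power of x to zero and solving order by order (substituting the coefficients already found):
  x^0: 2 a_2 - 6 a_0 = 0  ->  2 a_2 = 6 a_0 = 18  ->  a_2 = 9
  x^1: 6 a_3 - 3 a_1 = 0  ->  6 a_3 = 3 a_1 = 3  ->  a_3 = 1/2
  x^2: 12 a_4 = 0  ->  a_4 = 0
  x^3: 20 a_5 + 3 a_3 = 0  ->  20 a_5 = -3 a_3 = -3/2  ->  a_5 = -3/40
  x^4: 30 a_6 + 6 a_4 = 0  ->  30 a_6 = -6 a_4 = 0  ->  a_6 = 0
Truncated series: y(x) = 3 + x + 9 x^2 + (1/2) x^3 - (3/40) x^5 + O(x^7).

a_0 = 3; a_1 = 1; a_2 = 9; a_3 = 1/2; a_4 = 0; a_5 = -3/40; a_6 = 0


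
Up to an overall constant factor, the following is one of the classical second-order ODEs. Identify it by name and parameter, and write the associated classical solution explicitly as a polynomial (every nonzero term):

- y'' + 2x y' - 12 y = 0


All three coefficients share the factor -1; dividing through by -1 gives  y'' - 2x y' + 12 y = 0.
This matches the Hermite equation y'' - 2x y' + 2n y = 0 with 2n = 12, so n = 6; the polynomial solution is H_6(x).
With y = sum_k a_k x^k, matching x^k gives (k+2)(k+1) a_{k+2} = 2(k - n) a_k = 2(k - 6) a_k. The right side vanishes at k = 6, so the series with the parity of 6 terminates at degree 6.
Standard normalization: leading coefficient of H_n is 2^n, so a_6 = 2^6 = 64. Work downward with a_k = (k+1)(k+2) a_{k+2} / (2(k - n)):
  a_4 = (5)(6)(64) / (2(4 - 6)) = 1920/(-4) = -480
  a_2 = (3)(4)(-480) / (2(2 - 6)) = -5760/(-8) = 720
  a_0 = (1)(2)(720) / (2(0 - 6)) = 1440/(-12) = -120
Hence H_6(x) = 64 x^6 - 480 x^4 + 720 x^2 - 120.

H_6(x); series = 64 x^6 - 480 x^4 + 720 x^2 - 120


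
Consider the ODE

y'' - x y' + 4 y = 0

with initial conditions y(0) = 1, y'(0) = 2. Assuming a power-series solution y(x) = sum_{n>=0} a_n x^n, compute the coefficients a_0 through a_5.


Ansatz: y(x) = sum_{n>=0} a_n x^n, so y'(x) = sum_{n>=1} n a_n x^(n-1) and y''(x) = sum_{n>=2} n(n-1) a_n x^(n-2).
Substitute into P(x) y'' + Q(x) y' + R(x) y = 0 with P(x) = 1, Q(x) = -x, R(x) = 4, and match powers of x.
Initial conditions: a_0 = 1, a_1 = 2.
Setting the coefficient of each power of x to zero and solving order by order (substituting the coefficients already found):
  x^0: 2 a_2 + 4 a_0 = 0  ->  2 a_2 = -4 a_0 = -4  ->  a_2 = -2
  x^1: 6 a_3 + 3 a_1 = 0  ->  6 a_3 = -3 a_1 = -6  ->  a_3 = -1
  x^2: 12 a_4 + 2 a_2 = 0  ->  12 a_4 = -2 a_2 = 4  ->  a_4 = 1/3
  x^3: 20 a_5 + a_3 = 0  ->  20 a_5 = -a_3 = 1  ->  a_5 = 1/20
Truncated series: y(x) = 1 + 2 x - 2 x^2 - x^3 + (1/3) x^4 + (1/20) x^5 + O(x^6).

a_0 = 1; a_1 = 2; a_2 = -2; a_3 = -1; a_4 = 1/3; a_5 = 1/20


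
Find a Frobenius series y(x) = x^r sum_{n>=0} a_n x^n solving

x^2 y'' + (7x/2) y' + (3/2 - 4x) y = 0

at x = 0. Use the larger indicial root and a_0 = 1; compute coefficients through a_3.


Write in Frobenius form y'' + (p(x)/x) y' + (q(x)/x^2) y = 0:
  p(x) = 7/2,  q(x) = 3/2 - 4x.
Indicial equation: r(r-1) + (7/2) r + (3/2) = 0 -> roots r_1 = -1, r_2 = -3/2.
Take r = r_1 = -1. Let y(x) = x^r sum_{n>=0} a_n x^n with a_0 = 1.
Substitute y = x^r sum a_n x^n and match x^{r+n}. The recurrence is
  D(n) a_n - 4 a_{n-1} = 0,  where D(n) = (r+n)(r+n-1) + (7/2)(r+n) + (3/2).
  a_n = 4 / D(n) * a_{n-1}.
Since the indicial polynomial factors as (r - r_1)(r - r_2), D(n) = (r_1 + n - r_1)(r_1 + n - r_2) = n(n + 1/2).
Evaluating step by step (a_0 = 1):
  n = 1: D(1) = 1(1 + 1/2) = 3/2; numerator = 4(1) = 4; a_1 = (4)/(3/2) = 8/3
  n = 2: D(2) = 2(2 + 1/2) = 5; numerator = 4(8/3) = 32/3; a_2 = (32/3)/(5) = 32/15
  n = 3: D(3) = 3(3 + 1/2) = 21/2; numerator = 4(32/15) = 128/15; a_3 = (128/15)/(21/2) = 256/315

r = -1; a_0 = 1; a_1 = 8/3; a_2 = 32/15; a_3 = 256/315


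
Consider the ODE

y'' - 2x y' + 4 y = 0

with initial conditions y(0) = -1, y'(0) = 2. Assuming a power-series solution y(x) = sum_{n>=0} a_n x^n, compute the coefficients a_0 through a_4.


Ansatz: y(x) = sum_{n>=0} a_n x^n, so y'(x) = sum_{n>=1} n a_n x^(n-1) and y''(x) = sum_{n>=2} n(n-1) a_n x^(n-2).
Substitute into P(x) y'' + Q(x) y' + R(x) y = 0 with P(x) = 1, Q(x) = -2x, R(x) = 4, and match powers of x.
Initial conditions: a_0 = -1, a_1 = 2.
Setting the coefficient of each power of x to zero and solving order by order (substituting the coefficients already found):
  x^0: 2 a_2 + 4 a_0 = 0  ->  2 a_2 = -4 a_0 = 4  ->  a_2 = 2
  x^1: 6 a_3 + 2 a_1 = 0  ->  6 a_3 = -2 a_1 = -4  ->  a_3 = -2/3
  x^2: 12 a_4 = 0  ->  a_4 = 0
Truncated series: y(x) = -1 + 2 x + 2 x^2 - (2/3) x^3 + O(x^5).

a_0 = -1; a_1 = 2; a_2 = 2; a_3 = -2/3; a_4 = 0


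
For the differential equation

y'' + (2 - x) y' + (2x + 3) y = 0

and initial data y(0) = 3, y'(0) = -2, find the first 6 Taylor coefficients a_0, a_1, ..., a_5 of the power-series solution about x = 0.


Ansatz: y(x) = sum_{n>=0} a_n x^n, so y'(x) = sum_{n>=1} n a_n x^(n-1) and y''(x) = sum_{n>=2} n(n-1) a_n x^(n-2).
Substitute into P(x) y'' + Q(x) y' + R(x) y = 0 with P(x) = 1, Q(x) = 2 - x, R(x) = 2x + 3, and match powers of x.
Initial conditions: a_0 = 3, a_1 = -2.
Setting the coefficient of each power of x to zero and solving order by order (substituting the coefficients already found):
  x^0: 2 a_2 + 2 a_1 + 3 a_0 = 0  ->  2 a_2 = -2 a_1 - 3 a_0 = -5  ->  a_2 = -5/2
  x^1: 6 a_3 + 4 a_2 + 2 a_1 + 2 a_0 = 0  ->  6 a_3 = -4 a_2 - 2 a_1 - 2 a_0 = 8  ->  a_3 = 4/3
  x^2: 12 a_4 + 6 a_3 + a_2 + 2 a_1 = 0  ->  12 a_4 = -6 a_3 - a_2 - 2 a_1 = -3/2  ->  a_4 = -1/8
  x^3: 20 a_5 + 8 a_4 + 2 a_2 = 0  ->  20 a_5 = -8 a_4 - 2 a_2 = 6  ->  a_5 = 3/10
Truncated series: y(x) = 3 - 2 x - (5/2) x^2 + (4/3) x^3 - (1/8) x^4 + (3/10) x^5 + O(x^6).

a_0 = 3; a_1 = -2; a_2 = -5/2; a_3 = 4/3; a_4 = -1/8; a_5 = 3/10


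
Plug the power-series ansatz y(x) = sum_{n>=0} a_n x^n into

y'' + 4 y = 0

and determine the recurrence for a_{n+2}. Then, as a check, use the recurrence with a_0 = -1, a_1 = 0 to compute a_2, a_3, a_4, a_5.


Substitute y = sum_n a_n x^n into y'' + (const) y = 0.
y''(x) = sum_{n>=0} (n+2)(n+1) a_{n+2} x^n.
The ODE becomes sum_n [(n+2)(n+1) a_{n+2} + 4 a_n] x^n = 0.
Setting each coefficient to zero gives the recurrence:
  (n+2)(n+1) a_{n+2} + 4 a_n = 0,
  a_{n+2} = -4 / ((n+1)(n+2)) a_n.

Check with a_0 = -1, a_1 = 0 (apply the recurrence for n = 0, 1, 2, 3): a_0 = -1, a_1 = 0, a_2 = 2, a_3 = 0, a_4 = -2/3, a_5 = 0.

a_{n+2} = -4/((n+1)(n+2)) * a_n; check: a_0 = -1, a_1 = 0, a_2 = 2, a_3 = 0, a_4 = -2/3, a_5 = 0


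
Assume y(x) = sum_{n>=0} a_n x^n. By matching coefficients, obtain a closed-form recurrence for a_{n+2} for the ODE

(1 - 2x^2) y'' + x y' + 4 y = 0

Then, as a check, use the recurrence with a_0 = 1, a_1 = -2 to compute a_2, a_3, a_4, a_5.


Substitute y = sum_n a_n x^n.
(1 - 2 x^2) y'' contributes (n+2)(n+1) a_{n+2} - 2 n(n-1) a_n at x^n.
x y'(x) contributes n a_n at x^n.
4 y(x) contributes 4 a_n at x^n.
Matching x^n: (n+2)(n+1) a_{n+2} + (-2 n(n-1) + n + 4) a_n = 0.
Thus a_{n+2} = (2 n(n-1) - n - 4) / ((n+1)(n+2)) * a_n.

Check with a_0 = 1, a_1 = -2 (apply the recurrence for n = 0, 1, 2, 3): a_0 = 1, a_1 = -2, a_2 = -2, a_3 = 5/3, a_4 = 1/3, a_5 = 5/12.

a_(n+2) = (2 n(n-1) - n - 4) / ((n+1)(n+2)) * a_n; check: a_0 = 1, a_1 = -2, a_2 = -2, a_3 = 5/3, a_4 = 1/3, a_5 = 5/12


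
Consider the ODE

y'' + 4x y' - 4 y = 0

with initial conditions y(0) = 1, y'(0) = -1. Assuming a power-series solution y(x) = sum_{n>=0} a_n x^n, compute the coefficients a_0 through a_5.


Ansatz: y(x) = sum_{n>=0} a_n x^n, so y'(x) = sum_{n>=1} n a_n x^(n-1) and y''(x) = sum_{n>=2} n(n-1) a_n x^(n-2).
Substitute into P(x) y'' + Q(x) y' + R(x) y = 0 with P(x) = 1, Q(x) = 4x, R(x) = -4, and match powers of x.
Initial conditions: a_0 = 1, a_1 = -1.
Setting the coefficient of each power of x to zero and solving order by order (substituting the coefficients already found):
  x^0: 2 a_2 - 4 a_0 = 0  ->  2 a_2 = 4 a_0 = 4  ->  a_2 = 2
  x^1: 6 a_3 = 0  ->  a_3 = 0
  x^2: 12 a_4 + 4 a_2 = 0  ->  12 a_4 = -4 a_2 = -8  ->  a_4 = -2/3
  x^3: 20 a_5 + 8 a_3 = 0  ->  20 a_5 = -8 a_3 = 0  ->  a_5 = 0
Truncated series: y(x) = 1 - x + 2 x^2 - (2/3) x^4 + O(x^6).

a_0 = 1; a_1 = -1; a_2 = 2; a_3 = 0; a_4 = -2/3; a_5 = 0


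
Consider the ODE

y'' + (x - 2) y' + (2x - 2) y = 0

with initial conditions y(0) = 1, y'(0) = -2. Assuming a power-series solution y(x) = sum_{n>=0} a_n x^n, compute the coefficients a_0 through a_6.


Ansatz: y(x) = sum_{n>=0} a_n x^n, so y'(x) = sum_{n>=1} n a_n x^(n-1) and y''(x) = sum_{n>=2} n(n-1) a_n x^(n-2).
Substitute into P(x) y'' + Q(x) y' + R(x) y = 0 with P(x) = 1, Q(x) = x - 2, R(x) = 2x - 2, and match powers of x.
Initial conditions: a_0 = 1, a_1 = -2.
Setting the coefficient of each power of x to zero and solving order by order (substituting the coefficients already found):
  x^0: 2 a_2 - 2 a_1 - 2 a_0 = 0  ->  2 a_2 = 2 a_1 + 2 a_0 = -2  ->  a_2 = -1
  x^1: 6 a_3 - 4 a_2 - a_1 + 2 a_0 = 0  ->  6 a_3 = 4 a_2 + a_1 - 2 a_0 = -8  ->  a_3 = -4/3
  x^2: 12 a_4 - 6 a_3 + 2 a_1 = 0  ->  12 a_4 = 6 a_3 - 2 a_1 = -4  ->  a_4 = -1/3
  x^3: 20 a_5 - 8 a_4 + a_3 + 2 a_2 = 0  ->  20 a_5 = 8 a_4 - a_3 - 2 a_2 = 2/3  ->  a_5 = 1/30
  x^4: 30 a_6 - 10 a_5 + 2 a_4 + 2 a_3 = 0  ->  30 a_6 = 10 a_5 - 2 a_4 - 2 a_3 = 11/3  ->  a_6 = 11/90
Truncated series: y(x) = 1 - 2 x - x^2 - (4/3) x^3 - (1/3) x^4 + (1/30) x^5 + (11/90) x^6 + O(x^7).

a_0 = 1; a_1 = -2; a_2 = -1; a_3 = -4/3; a_4 = -1/3; a_5 = 1/30; a_6 = 11/90


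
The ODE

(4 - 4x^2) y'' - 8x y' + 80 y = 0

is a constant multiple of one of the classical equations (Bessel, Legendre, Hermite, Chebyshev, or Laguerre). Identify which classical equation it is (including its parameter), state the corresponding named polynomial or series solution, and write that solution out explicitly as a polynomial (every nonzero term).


All three coefficients share the factor 4; dividing through by 4 gives  (1 - x^2) y'' - 2x y' + 20 y = 0.
This matches the Legendre equation (1 - x^2) y'' - 2x y' + n(n+1) y = 0 (note the -2x y' term) with n(n+1) = 20, so n = 4; the polynomial solution is P_4(x).
With y = sum_k a_k x^k, matching x^k gives (k+2)(k+1) a_{k+2} = [k(k+1) - n(n+1)] a_k = (k - 4)(k + 5) a_k. The right side vanishes at k = 4, so the series with the parity of 4 terminates at degree 4.
Standard normalization (P_n(1) = 1): leading coefficient (2n)!/(2^n (n!)^2) = 40320/(16*576) = 35/8, so a_4 = 35/8. Work downward with a_k = (k+1)(k+2) a_{k+2} / ((k - 4)(k + 5)):
  a_2 = (3)(4)(35/8) / ((2 - 4)(2 + 5)) = (105/2)/(-14) = -15/4
  a_0 = (1)(2)(-15/4) / ((0 - 4)(0 + 5)) = (-15/2)/(-20) = 3/8
Hence P_4(x) = 35 x^4/8 - 15 x^2/4 + 3/8.

P_4(x); series = 35 x^4/8 - 15 x^2/4 + 3/8


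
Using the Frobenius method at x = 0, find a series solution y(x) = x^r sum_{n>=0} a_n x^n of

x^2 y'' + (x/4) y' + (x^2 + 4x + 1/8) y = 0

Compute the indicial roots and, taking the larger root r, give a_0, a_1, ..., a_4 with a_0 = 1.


Write in Frobenius form y'' + (p(x)/x) y' + (q(x)/x^2) y = 0:
  p(x) = 1/4,  q(x) = x^2 + 4x + 1/8.
Indicial equation: r(r-1) + (1/4) r + (1/8) = 0 -> roots r_1 = 1/2, r_2 = 1/4.
Take r = r_1 = 1/2. Let y(x) = x^r sum_{n>=0} a_n x^n with a_0 = 1.
Substitute y = x^r sum a_n x^n and match x^{r+n}. The recurrence is
  D(n) a_n + 4 a_{n-1} + 1 a_{n-2} = 0,  where D(n) = (r+n)(r+n-1) + (1/4)(r+n) + (1/8).
  a_n = [-4 a_{n-1} - 1 a_{n-2}] / D(n).
Since the indicial polynomial factors as (r - r_1)(r - r_2), D(n) = (r_1 + n - r_1)(r_1 + n - r_2) = n(n + 1/4).
Evaluating step by step (a_0 = 1):
  n = 1: D(1) = 1(1 + 1/4) = 5/4; numerator = -4(1) = -4; a_1 = (-4)/(5/4) = -16/5
  n = 2: D(2) = 2(2 + 1/4) = 9/2; numerator = -4(-16/5) - 1(1) = 59/5; a_2 = (59/5)/(9/2) = 118/45
  n = 3: D(3) = 3(3 + 1/4) = 39/4; numerator = -4(118/45) - 1(-16/5) = -328/45; a_3 = (-328/45)/(39/4) = -1312/1755
  n = 4: D(4) = 4(4 + 1/4) = 17; numerator = -4(-1312/1755) - 1(118/45) = 646/1755; a_4 = (646/1755)/(17) = 38/1755

r = 1/2; a_0 = 1; a_1 = -16/5; a_2 = 118/45; a_3 = -1312/1755; a_4 = 38/1755


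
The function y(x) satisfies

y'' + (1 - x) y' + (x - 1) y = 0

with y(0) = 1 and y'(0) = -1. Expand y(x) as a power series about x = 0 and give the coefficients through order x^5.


Ansatz: y(x) = sum_{n>=0} a_n x^n, so y'(x) = sum_{n>=1} n a_n x^(n-1) and y''(x) = sum_{n>=2} n(n-1) a_n x^(n-2).
Substitute into P(x) y'' + Q(x) y' + R(x) y = 0 with P(x) = 1, Q(x) = 1 - x, R(x) = x - 1, and match powers of x.
Initial conditions: a_0 = 1, a_1 = -1.
Setting the coefficient of each power of x to zero and solving order by order (substituting the coefficients already found):
  x^0: 2 a_2 + a_1 - a_0 = 0  ->  2 a_2 = -a_1 + a_0 = 2  ->  a_2 = 1
  x^1: 6 a_3 + 2 a_2 - 2 a_1 + a_0 = 0  ->  6 a_3 = -2 a_2 + 2 a_1 - a_0 = -5  ->  a_3 = -5/6
  x^2: 12 a_4 + 3 a_3 - 3 a_2 + a_1 = 0  ->  12 a_4 = -3 a_3 + 3 a_2 - a_1 = 13/2  ->  a_4 = 13/24
  x^3: 20 a_5 + 4 a_4 - 4 a_3 + a_2 = 0  ->  20 a_5 = -4 a_4 + 4 a_3 - a_2 = -13/2  ->  a_5 = -13/40
Truncated series: y(x) = 1 - x + x^2 - (5/6) x^3 + (13/24) x^4 - (13/40) x^5 + O(x^6).

a_0 = 1; a_1 = -1; a_2 = 1; a_3 = -5/6; a_4 = 13/24; a_5 = -13/40


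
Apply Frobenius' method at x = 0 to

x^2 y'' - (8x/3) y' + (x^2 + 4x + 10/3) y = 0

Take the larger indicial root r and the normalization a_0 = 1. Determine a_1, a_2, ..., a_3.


Write in Frobenius form y'' + (p(x)/x) y' + (q(x)/x^2) y = 0:
  p(x) = -8/3,  q(x) = x^2 + 4x + 10/3.
Indicial equation: r(r-1) + (-8/3) r + (10/3) = 0 -> roots r_1 = 2, r_2 = 5/3.
Take r = r_1 = 2. Let y(x) = x^r sum_{n>=0} a_n x^n with a_0 = 1.
Substitute y = x^r sum a_n x^n and match x^{r+n}. The recurrence is
  D(n) a_n + 4 a_{n-1} + 1 a_{n-2} = 0,  where D(n) = (r+n)(r+n-1) + (-8/3)(r+n) + (10/3).
  a_n = [-4 a_{n-1} - 1 a_{n-2}] / D(n).
Since the indicial polynomial factors as (r - r_1)(r - r_2), D(n) = (r_1 + n - r_1)(r_1 + n - r_2) = n(n + 1/3).
Evaluating step by step (a_0 = 1):
  n = 1: D(1) = 1(1 + 1/3) = 4/3; numerator = -4(1) = -4; a_1 = (-4)/(4/3) = -3
  n = 2: D(2) = 2(2 + 1/3) = 14/3; numerator = -4(-3) - 1(1) = 11; a_2 = (11)/(14/3) = 33/14
  n = 3: D(3) = 3(3 + 1/3) = 10; numerator = -4(33/14) - 1(-3) = -45/7; a_3 = (-45/7)/(10) = -9/14

r = 2; a_0 = 1; a_1 = -3; a_2 = 33/14; a_3 = -9/14


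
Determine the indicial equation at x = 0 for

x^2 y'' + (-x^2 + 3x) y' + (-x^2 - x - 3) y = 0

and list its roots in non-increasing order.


Divide by x^2 to reach normal form y'' + P_1(x) y' + P_2(x) y = 0 with P_1(x) = -1 + 3/x and P_2(x) = -1 - 1/x - 3/x^2.
x = 0 is a singular point because the y'-coefficient -1 + 3/x has a pole at x = 0 and the y-coefficient -1 - 1/x - 3/x^2 has a pole at x = 0.
It is a regular singular point because x P_1(x) = p(x) = 3 - x and x^2 P_2(x) = q(x) = -x^2 - x - 3 are polynomials, hence analytic at x = 0.
p(0) = 3,  q(0) = -3.
Indicial equation: r(r-1) + p(0) r + q(0) = 0, i.e. r^2 + (p(0) - 1) r + q(0) = 0, i.e. r^2 + 2 r - 3 = 0.
Discriminant: (2)^2 - 4(-3) = 16, so r = (-2 ± 4)/2.
Solving: r_1 = 1, r_2 = -3.

indicial: r^2 + 2 r - 3 = 0; roots r_1 = 1, r_2 = -3


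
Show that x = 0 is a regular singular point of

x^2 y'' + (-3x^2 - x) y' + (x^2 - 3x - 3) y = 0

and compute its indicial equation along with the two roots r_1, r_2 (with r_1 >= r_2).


Divide by x^2 to reach normal form y'' + P_1(x) y' + P_2(x) y = 0 with P_1(x) = -3 - 1/x and P_2(x) = 1 - 3/x - 3/x^2.
x = 0 is a singular point because the y'-coefficient -3 - 1/x has a pole at x = 0 and the y-coefficient 1 - 3/x - 3/x^2 has a pole at x = 0.
It is a regular singular point because x P_1(x) = p(x) = -3x - 1 and x^2 P_2(x) = q(x) = x^2 - 3x - 3 are polynomials, hence analytic at x = 0.
p(0) = -1,  q(0) = -3.
Indicial equation: r(r-1) + p(0) r + q(0) = 0, i.e. r^2 + (p(0) - 1) r + q(0) = 0, i.e. r^2 - 2 r - 3 = 0.
Discriminant: (-2)^2 - 4(-3) = 16, so r = (2 ± 4)/2.
Solving: r_1 = 3, r_2 = -1.

indicial: r^2 - 2 r - 3 = 0; roots r_1 = 3, r_2 = -1


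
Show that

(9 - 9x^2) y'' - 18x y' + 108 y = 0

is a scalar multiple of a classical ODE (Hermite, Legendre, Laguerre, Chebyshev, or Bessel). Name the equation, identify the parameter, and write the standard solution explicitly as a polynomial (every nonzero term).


All three coefficients share the factor 9; dividing through by 9 gives  (1 - x^2) y'' - 2x y' + 12 y = 0.
This matches the Legendre equation (1 - x^2) y'' - 2x y' + n(n+1) y = 0 (note the -2x y' term) with n(n+1) = 12, so n = 3; the polynomial solution is P_3(x).
With y = sum_k a_k x^k, matching x^k gives (k+2)(k+1) a_{k+2} = [k(k+1) - n(n+1)] a_k = (k - 3)(k + 4) a_k. The right side vanishes at k = 3, so the series with the parity of 3 terminates at degree 3.
Standard normalization (P_n(1) = 1): leading coefficient (2n)!/(2^n (n!)^2) = 720/(8*36) = 5/2, so a_3 = 5/2. Work downward with a_k = (k+1)(k+2) a_{k+2} / ((k - 3)(k + 4)):
  a_1 = (2)(3)(5/2) / ((1 - 3)(1 + 4)) = 15/(-10) = -3/2
Hence P_3(x) = 5 x^3/2 - 3 x/2.

P_3(x); series = 5 x^3/2 - 3 x/2


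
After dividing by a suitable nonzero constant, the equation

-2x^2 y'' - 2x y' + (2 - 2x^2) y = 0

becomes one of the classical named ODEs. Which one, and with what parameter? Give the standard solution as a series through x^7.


All three coefficients share the factor -2; dividing through by -2 gives  x^2 y'' + x y' + (x^2 - 1) y = 0.
This matches the Bessel equation x^2 y'' + x y' + (x^2 - nu^2) y = 0 with nu^2 = 1, so nu = 1; the solution bounded at x = 0 is J_1(x).
Frobenius at x = 0: indicial roots ±nu; for r = nu the recurrence k(k + 2nu) c_k = -c_{k-2} gives the standard series J_nu(x) = sum_{k>=0} (-1)^k / (k! (k+nu)!) (x/2)^(2k+nu). Evaluate the first 4 terms:
  k = 0: (-1)^0 / (0! * 1! * 2^1) x^1 = 1/(1*1*2) x^1 = (1/2) x^1
  k = 1: (-1)^1 / (1! * 2! * 2^3) x^3 = -1/(1*2*8) x^3 = (-1/16) x^3
  k = 2: (-1)^2 / (2! * 3! * 2^5) x^5 = 1/(2*6*32) x^5 = (1/384) x^5
  k = 3: (-1)^3 / (3! * 4! * 2^7) x^7 = -1/(6*24*128) x^7 = (-1/18432) x^7
Hence J_1(x) = -x^7/18432 + x^5/384 - x^3/16 + x/2 + ....

J_1(x); series = -x^7/18432 + x^5/384 - x^3/16 + x/2


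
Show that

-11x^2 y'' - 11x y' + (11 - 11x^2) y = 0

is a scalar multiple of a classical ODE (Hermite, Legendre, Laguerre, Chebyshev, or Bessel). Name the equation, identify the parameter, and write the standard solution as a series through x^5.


All three coefficients share the factor -11; dividing through by -11 gives  x^2 y'' + x y' + (x^2 - 1) y = 0.
This matches the Bessel equation x^2 y'' + x y' + (x^2 - nu^2) y = 0 with nu^2 = 1, so nu = 1; the solution bounded at x = 0 is J_1(x).
Frobenius at x = 0: indicial roots ±nu; for r = nu the recurrence k(k + 2nu) c_k = -c_{k-2} gives the standard series J_nu(x) = sum_{k>=0} (-1)^k / (k! (k+nu)!) (x/2)^(2k+nu). Evaluate the first 3 terms:
  k = 0: (-1)^0 / (0! * 1! * 2^1) x^1 = 1/(1*1*2) x^1 = (1/2) x^1
  k = 1: (-1)^1 / (1! * 2! * 2^3) x^3 = -1/(1*2*8) x^3 = (-1/16) x^3
  k = 2: (-1)^2 / (2! * 3! * 2^5) x^5 = 1/(2*6*32) x^5 = (1/384) x^5
Hence J_1(x) = x^5/384 - x^3/16 + x/2 + ....

J_1(x); series = x^5/384 - x^3/16 + x/2


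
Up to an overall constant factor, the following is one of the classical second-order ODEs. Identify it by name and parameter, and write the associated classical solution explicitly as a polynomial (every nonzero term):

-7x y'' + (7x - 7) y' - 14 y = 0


All three coefficients share the factor -7; dividing through by -7 gives  x y'' + (1 - x) y' + 2 y = 0.
This matches the Laguerre equation x y'' + (1 - x) y' + n y = 0 with n = 2; the polynomial solution is L_2(x).
With y = sum_k a_k x^k, matching x^k gives (k+1)k a_{k+1} + (k+1) a_{k+1} - k a_k + n a_k = 0, i.e. (k+1)^2 a_{k+1} = (k - n) a_k = (k - 2) a_k. The right side vanishes at k = 2, so the series terminates at degree 2.
Standard normalization L_n(0) = 1 gives a_0 = 1. Work upward with a_{k+1} = (k - 2) a_k / (k+1)^2:
  a_1 = (0 - 2)(1) / 1^2 = -2/1 = -2
  a_2 = (1 - 2)(-2) / 2^2 = 2/4 = 1/2
Hence L_2(x) = x^2/2 - 2 x + 1.

L_2(x); series = x^2/2 - 2 x + 1
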